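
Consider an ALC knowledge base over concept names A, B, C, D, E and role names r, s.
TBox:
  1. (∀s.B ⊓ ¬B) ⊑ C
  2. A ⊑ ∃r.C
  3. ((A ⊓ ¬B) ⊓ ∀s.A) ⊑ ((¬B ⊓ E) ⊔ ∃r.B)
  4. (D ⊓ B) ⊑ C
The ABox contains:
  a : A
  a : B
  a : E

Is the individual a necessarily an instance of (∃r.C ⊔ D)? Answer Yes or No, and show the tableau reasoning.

1. a : (∃r.C ⊔ D)?  L(a) = {A, B, E} ∪ {(∀r.¬C ⊓ ¬D)}
   clash {C, ¬C} at an ∃-successor — a ∈ (∃r.C ⊔ D)
2. Hence a : (∃r.C ⊔ D): entailed.

Yes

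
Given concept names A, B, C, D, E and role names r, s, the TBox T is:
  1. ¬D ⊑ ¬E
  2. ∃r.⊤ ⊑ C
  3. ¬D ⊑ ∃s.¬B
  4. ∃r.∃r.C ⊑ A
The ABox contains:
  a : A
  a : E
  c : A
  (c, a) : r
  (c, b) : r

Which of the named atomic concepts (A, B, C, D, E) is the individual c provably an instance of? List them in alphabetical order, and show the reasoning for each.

1. c : A?  L(c) = {A} ∪ {¬A}
   clash {A, ¬A} at c — c ∈ A
2. c : B?  L(c) = {A} ∪ {¬B}
   open: L(c) ⊇ {A, C, D, ¬B} — c ∉ B possible
3. c : C?  L(c) = {A} ∪ {¬C}
   clash {C, ¬C} at c — c ∈ C
4. c : D?  L(c) = {A} ∪ {¬D}
   apply at c: ¬D⊑¬E; ¬D⊑∃s.¬B
   open: L(c) ⊇ {A, C, ¬D, ¬E, ∃s.¬B} (+ ∃-successors) — c ∉ D possible
5. c : E?  L(c) = {A} ∪ {¬E}
   open: L(c) ⊇ {A, C, D, ¬E} — c ∉ E possible
6. Entailed for c: {A, C}

{A, C}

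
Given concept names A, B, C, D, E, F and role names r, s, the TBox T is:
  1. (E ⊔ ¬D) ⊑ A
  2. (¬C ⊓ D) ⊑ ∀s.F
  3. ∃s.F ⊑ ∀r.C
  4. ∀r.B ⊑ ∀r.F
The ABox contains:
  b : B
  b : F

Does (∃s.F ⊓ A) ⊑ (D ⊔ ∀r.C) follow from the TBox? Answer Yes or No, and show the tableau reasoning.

Yes

1. (∃s.F ⊓ A) ⊑ (D ⊔ ∀r.C)  ⇔  ((∃s.F ⊓ A) ⊓ (¬D ⊓ ∃r.¬C)) unsat w.r.t. T
   all branches close; clash {C, ¬C} at an ∃-successor
2. Hence (∃s.F ⊓ A) ⊑ (D ⊔ ∀r.C): entailed.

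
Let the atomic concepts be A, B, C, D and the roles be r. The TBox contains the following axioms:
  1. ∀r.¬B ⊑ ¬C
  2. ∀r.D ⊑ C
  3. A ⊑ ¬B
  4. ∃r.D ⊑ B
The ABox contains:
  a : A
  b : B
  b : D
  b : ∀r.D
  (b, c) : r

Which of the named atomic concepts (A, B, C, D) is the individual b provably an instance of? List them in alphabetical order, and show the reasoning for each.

1. b : A?  L(b) = {B, D, ∀r.D} ∪ {¬A}
   apply at b: ∀r.D⊑C
   open: L(b) ⊇ {B, C, D, ¬A, ∀r.D, …} (+ ∃-successors) — b ∉ A possible
2. b : B?  L(b) = {B, D, ∀r.D} ∪ {¬B}
   clash {B, ¬B} at b — b ∈ B
3. b : C?  L(b) = {B, D, ∀r.D} ∪ {¬C}
   clash {B, ¬B} at b — b ∈ C
4. b : D?  L(b) = {B, D, ∀r.D} ∪ {¬D}
   clash {D, ¬D} at b — b ∈ D
5. Entailed for b: {B, C, D}

{B, C, D}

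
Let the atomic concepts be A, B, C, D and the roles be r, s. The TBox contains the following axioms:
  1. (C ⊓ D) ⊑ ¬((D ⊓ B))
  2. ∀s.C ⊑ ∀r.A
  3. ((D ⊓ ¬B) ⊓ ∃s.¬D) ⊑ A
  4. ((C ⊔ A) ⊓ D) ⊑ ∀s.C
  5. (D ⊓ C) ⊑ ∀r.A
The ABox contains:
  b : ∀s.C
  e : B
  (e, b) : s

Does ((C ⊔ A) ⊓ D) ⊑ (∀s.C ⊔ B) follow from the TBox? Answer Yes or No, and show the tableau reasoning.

1. ((C ⊔ A) ⊓ D) ⊑ (∀s.C ⊔ B)  ⇔  (((C ⊔ A) ⊓ D) ⊓ (∃s.¬C ⊓ ¬B)) unsat w.r.t. T
   all branches close; clash {C, ¬C} at an ∃-successor
2. Hence ((C ⊔ A) ⊓ D) ⊑ (∀s.C ⊔ B): entailed.

Yes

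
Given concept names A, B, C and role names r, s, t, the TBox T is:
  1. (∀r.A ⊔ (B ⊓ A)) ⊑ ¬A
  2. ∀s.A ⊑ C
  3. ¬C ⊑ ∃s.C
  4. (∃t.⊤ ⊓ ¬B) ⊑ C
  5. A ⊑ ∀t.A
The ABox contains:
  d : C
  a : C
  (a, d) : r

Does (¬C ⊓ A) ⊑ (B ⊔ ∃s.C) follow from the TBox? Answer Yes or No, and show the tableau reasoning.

Yes

1. (¬C ⊓ A) ⊑ (B ⊔ ∃s.C)  ⇔  ((¬C ⊓ A) ⊓ (¬B ⊓ ∀s.¬C)) unsat w.r.t. T
   all branches close; clash {C, ¬C} at x₀
2. Hence (¬C ⊓ A) ⊑ (B ⊔ ∃s.C): entailed.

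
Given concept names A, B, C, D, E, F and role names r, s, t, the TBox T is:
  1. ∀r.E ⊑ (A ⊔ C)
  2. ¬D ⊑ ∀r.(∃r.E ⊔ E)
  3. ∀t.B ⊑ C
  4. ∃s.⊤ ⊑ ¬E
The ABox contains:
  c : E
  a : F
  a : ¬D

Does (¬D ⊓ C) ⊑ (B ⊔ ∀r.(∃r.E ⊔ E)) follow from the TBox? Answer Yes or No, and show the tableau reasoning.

Yes

1. (¬D ⊓ C) ⊑ (B ⊔ ∀r.(∃r.E ⊔ E))  ⇔  ((¬D ⊓ C) ⊓ (¬B ⊓ ∃r.(∀r.¬E ⊓ ¬E))) unsat w.r.t. T
   all branches close; clash {E, ¬E} at an ∃-successor
2. Hence (¬D ⊓ C) ⊑ (B ⊔ ∀r.(∃r.E ⊔ E)): entailed.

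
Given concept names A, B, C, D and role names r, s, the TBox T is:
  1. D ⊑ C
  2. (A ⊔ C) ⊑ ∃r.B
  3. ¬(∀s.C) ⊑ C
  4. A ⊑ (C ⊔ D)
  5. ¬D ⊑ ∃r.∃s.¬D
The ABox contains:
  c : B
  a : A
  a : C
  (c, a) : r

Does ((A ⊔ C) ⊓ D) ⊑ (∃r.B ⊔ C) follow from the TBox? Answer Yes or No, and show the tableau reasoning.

1. ((A ⊔ C) ⊓ D) ⊑ (∃r.B ⊔ C)  ⇔  (((A ⊔ C) ⊓ D) ⊓ (∀r.¬B ⊓ ¬C)) unsat w.r.t. T
   all branches close; clash {C, ¬C} at x₀
2. Hence ((A ⊔ C) ⊓ D) ⊑ (∃r.B ⊔ C): entailed.

Yes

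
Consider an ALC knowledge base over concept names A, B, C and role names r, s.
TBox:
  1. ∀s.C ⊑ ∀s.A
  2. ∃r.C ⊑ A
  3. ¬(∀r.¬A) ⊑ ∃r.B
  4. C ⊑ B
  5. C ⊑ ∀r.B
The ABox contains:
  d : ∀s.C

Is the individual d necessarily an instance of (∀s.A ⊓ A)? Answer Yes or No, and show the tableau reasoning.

1. d : (∀s.A ⊓ A)?  L(d) = {∀s.C} ∪ {(∃s.¬A ⊔ ¬A)}
   apply at d: ∀s.C⊑∀s.A
   open: L(d) ⊇ {¬A, ¬C, ∀r.¬A, ∀r.¬C, ∀s.A, …} — d ∉ (∀s.A ⊓ A) possible
2. Hence d : (∀s.A ⊓ A): not entailed.

No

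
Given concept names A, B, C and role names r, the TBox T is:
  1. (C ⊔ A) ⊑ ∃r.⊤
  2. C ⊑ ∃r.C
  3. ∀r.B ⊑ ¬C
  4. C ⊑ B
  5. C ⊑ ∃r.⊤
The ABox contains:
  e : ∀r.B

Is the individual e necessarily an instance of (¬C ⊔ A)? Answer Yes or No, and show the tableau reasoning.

Yes

1. e : (¬C ⊔ A)?  L(e) = {∀r.B} ∪ {(C ⊓ ¬A)}
   clash {C, ¬C} at e — e ∈ (¬C ⊔ A)
2. Hence e : (¬C ⊔ A): entailed.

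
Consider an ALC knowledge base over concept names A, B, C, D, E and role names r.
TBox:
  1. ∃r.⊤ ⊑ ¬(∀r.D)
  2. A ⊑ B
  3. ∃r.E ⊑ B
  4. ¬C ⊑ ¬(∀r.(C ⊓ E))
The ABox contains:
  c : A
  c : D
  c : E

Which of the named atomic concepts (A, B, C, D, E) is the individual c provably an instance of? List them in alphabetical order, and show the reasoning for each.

1. c : A?  L(c) = {A, D, E} ∪ {¬A}
   clash {A, ¬A} at c — c ∈ A
2. c : B?  L(c) = {A, D, E} ∪ {¬B}
   clash {B, ¬B} at c — c ∈ B
3. c : C?  L(c) = {A, D, E} ∪ {¬C}
   apply at c: A⊑B; ¬C⊑¬(∀r.(C ⊓ E))
   open: L(c) ⊇ {A, B, D, E, ¬C, …} (+ ∃-successors) — c ∉ C possible
4. c : D?  L(c) = {A, D, E} ∪ {¬D}
   clash {D, ¬D} at c — c ∈ D
5. c : E?  L(c) = {A, D, E} ∪ {¬E}
   clash {E, ¬E} at c — c ∈ E
6. Entailed for c: {A, B, D, E}

{A, B, D, E}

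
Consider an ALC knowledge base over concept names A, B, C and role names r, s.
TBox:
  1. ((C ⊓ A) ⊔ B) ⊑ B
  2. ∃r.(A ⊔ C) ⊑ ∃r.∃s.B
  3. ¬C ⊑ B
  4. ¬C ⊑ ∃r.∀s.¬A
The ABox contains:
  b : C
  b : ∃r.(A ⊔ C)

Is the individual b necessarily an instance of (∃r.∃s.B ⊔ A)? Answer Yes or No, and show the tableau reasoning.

1. b : (∃r.∃s.B ⊔ A)?  L(b) = {C, ∃r.(A ⊔ C)} ∪ {(∀r.∀s.¬B ⊓ ¬A)}
   clash {B, ¬B} at an ∃-successor — b ∈ (∃r.∃s.B ⊔ A)
2. Hence b : (∃r.∃s.B ⊔ A): entailed.

Yes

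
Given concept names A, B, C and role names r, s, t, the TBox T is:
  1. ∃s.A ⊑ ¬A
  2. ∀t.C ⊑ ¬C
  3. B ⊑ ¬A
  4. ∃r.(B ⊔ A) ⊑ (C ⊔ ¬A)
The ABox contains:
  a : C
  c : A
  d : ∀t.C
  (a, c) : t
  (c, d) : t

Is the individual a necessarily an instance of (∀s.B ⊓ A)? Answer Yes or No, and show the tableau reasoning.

No

1. a : (∀s.B ⊓ A)?  L(a) = {C} ∪ {(∃s.¬B ⊔ ¬A)}
   open: L(a) ⊇ {C, ¬B, ∀r.(¬B ⊓ ¬A), ∀s.¬A, ∃s.¬B, …} (+ ∃-successors) — a ∉ (∀s.B ⊓ A) possible
2. Hence a : (∀s.B ⊓ A): not entailed.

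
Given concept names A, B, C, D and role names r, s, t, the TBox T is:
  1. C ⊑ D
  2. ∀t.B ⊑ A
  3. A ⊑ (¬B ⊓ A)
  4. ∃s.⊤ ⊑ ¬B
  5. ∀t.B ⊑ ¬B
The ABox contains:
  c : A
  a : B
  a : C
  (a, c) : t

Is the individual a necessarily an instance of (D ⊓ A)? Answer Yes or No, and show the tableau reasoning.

No

1. a : (D ⊓ A)?  L(a) = {B, C} ∪ {(¬D ⊔ ¬A)}
   apply at a: C⊑D
   open: L(a) ⊇ {B, C, D, ¬A, ∀s.⊥, …} (+ ∃-successors) — a ∉ (D ⊓ A) possible
2. Hence a : (D ⊓ A): not entailed.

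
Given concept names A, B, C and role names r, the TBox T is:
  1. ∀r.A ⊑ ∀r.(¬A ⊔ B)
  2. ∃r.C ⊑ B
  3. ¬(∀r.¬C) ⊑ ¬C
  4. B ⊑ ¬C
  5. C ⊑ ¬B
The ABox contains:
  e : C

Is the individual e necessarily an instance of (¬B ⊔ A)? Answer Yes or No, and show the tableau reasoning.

Yes

1. e : (¬B ⊔ A)?  L(e) = {C} ∪ {(B ⊓ ¬A)}
   clash {C, ¬C} at e — e ∈ (¬B ⊔ A)
2. Hence e : (¬B ⊔ A): entailed.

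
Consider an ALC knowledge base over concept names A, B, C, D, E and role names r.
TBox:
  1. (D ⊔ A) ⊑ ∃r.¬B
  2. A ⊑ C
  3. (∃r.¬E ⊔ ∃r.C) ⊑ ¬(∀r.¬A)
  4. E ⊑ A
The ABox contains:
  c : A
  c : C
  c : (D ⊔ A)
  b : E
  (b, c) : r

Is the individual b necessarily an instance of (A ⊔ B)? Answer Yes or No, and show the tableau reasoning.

Yes

1. b : (A ⊔ B)?  L(b) = {E} ∪ {(¬A ⊓ ¬B)}
   clash {A, ¬A} at b — b ∈ (A ⊔ B)
2. Hence b : (A ⊔ B): entailed.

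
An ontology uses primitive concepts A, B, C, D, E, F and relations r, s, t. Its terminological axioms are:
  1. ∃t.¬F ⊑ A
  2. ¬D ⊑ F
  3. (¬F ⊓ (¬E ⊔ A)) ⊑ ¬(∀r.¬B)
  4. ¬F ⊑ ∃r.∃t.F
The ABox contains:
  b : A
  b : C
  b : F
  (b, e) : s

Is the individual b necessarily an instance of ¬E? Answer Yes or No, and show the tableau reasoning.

No

1. b : ¬E?  L(b) = {A, C, F} ∪ {E}
   open: L(b) ⊇ {A, C, E, F} — b ∉ ¬E possible
2. Hence b : ¬E: not entailed.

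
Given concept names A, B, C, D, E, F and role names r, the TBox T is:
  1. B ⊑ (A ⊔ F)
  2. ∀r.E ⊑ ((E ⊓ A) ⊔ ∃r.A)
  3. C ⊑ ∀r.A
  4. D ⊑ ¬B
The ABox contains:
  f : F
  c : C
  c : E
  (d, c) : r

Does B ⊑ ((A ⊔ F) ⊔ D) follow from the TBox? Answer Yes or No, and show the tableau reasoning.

1. B ⊑ ((A ⊔ F) ⊔ D)  ⇔  (B ⊓ ((¬A ⊓ ¬F) ⊓ ¬D)) unsat w.r.t. T
   all branches close; clash {F, ¬F} at x₀
2. Hence B ⊑ ((A ⊔ F) ⊔ D): entailed.

Yes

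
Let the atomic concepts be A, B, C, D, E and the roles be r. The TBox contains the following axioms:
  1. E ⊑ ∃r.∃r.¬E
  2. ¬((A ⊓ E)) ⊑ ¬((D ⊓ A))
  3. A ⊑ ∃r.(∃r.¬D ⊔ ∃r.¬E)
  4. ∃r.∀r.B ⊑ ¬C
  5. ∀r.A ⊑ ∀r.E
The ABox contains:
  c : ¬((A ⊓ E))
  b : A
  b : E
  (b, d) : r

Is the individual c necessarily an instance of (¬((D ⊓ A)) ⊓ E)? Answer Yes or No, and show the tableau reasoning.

No

1. c : (¬((D ⊓ A)) ⊓ E)?  L(c) = {¬((A ⊓ E))} ∪ {((D ⊓ A) ⊔ ¬E)}
   apply at c: ¬((A ⊓ E))⊑¬((D ⊓ A))
   open: L(c) ⊇ {¬A, ¬D, ¬E, ∀r.∃r.¬B, ∃r.¬A} (+ ∃-successors) — c ∉ (¬((D ⊓ A)) ⊓ E) possible
2. Hence c : (¬((D ⊓ A)) ⊓ E): not entailed.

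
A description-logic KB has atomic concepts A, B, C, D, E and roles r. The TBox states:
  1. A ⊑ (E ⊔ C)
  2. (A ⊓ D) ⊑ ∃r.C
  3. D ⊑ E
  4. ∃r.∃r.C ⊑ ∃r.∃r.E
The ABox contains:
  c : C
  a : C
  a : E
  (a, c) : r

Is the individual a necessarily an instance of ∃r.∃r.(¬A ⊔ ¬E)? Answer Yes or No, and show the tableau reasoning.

No

1. a : ∃r.∃r.(¬A ⊔ ¬E)?  L(a) = {C, E} ∪ {∀r.∀r.(A ⊓ E)}
   open: L(a) ⊇ {C, E, ¬A, ∀r.∀r.(A ⊓ E), ∀r.∀r.¬C} — a ∉ ∃r.∃r.(¬A ⊔ ¬E) possible
2. Hence a : ∃r.∃r.(¬A ⊔ ¬E): not entailed.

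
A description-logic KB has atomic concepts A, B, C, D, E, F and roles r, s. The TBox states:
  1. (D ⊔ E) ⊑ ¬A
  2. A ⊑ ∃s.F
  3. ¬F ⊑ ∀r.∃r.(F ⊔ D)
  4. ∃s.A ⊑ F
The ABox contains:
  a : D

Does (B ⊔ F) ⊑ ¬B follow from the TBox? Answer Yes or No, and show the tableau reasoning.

No

1. (B ⊔ F) ⊑ ¬B  ⇔  ((B ⊔ F) ⊓ B) unsat w.r.t. T
   open: L(x₀) ⊇ {B, F, ¬A, ∀s.¬A}
2. Hence (B ⊔ F) ⊑ ¬B: not entailed.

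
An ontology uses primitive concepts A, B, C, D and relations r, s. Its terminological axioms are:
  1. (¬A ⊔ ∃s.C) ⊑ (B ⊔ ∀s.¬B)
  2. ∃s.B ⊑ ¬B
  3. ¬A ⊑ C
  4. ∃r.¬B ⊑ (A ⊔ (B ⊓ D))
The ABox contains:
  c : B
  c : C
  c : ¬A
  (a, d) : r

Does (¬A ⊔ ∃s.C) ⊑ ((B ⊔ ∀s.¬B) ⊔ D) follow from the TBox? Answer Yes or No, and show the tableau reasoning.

Yes

1. (¬A ⊔ ∃s.C) ⊑ ((B ⊔ ∀s.¬B) ⊔ D)  ⇔  ((¬A ⊔ ∃s.C) ⊓ ((¬B ⊓ ∃s.B) ⊓ ¬D)) unsat w.r.t. T
   all branches close; clash {B, ¬B} at x₀
2. Hence (¬A ⊔ ∃s.C) ⊑ ((B ⊔ ∀s.¬B) ⊔ D): entailed.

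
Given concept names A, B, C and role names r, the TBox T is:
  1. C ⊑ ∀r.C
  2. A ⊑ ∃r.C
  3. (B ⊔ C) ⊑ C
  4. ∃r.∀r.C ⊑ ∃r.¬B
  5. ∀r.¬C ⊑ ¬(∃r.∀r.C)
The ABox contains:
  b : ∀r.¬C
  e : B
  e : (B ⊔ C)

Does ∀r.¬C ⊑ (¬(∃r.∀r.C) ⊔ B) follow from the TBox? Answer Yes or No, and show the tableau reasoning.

1. ∀r.¬C ⊑ (¬(∃r.∀r.C) ⊔ B)  ⇔  (∀r.¬C ⊓ (∃r.∀r.C ⊓ ¬B)) unsat w.r.t. T
   all branches close; clash {C, ¬C} at an ∃-successor
2. Hence ∀r.¬C ⊑ (¬(∃r.∀r.C) ⊔ B): entailed.

Yes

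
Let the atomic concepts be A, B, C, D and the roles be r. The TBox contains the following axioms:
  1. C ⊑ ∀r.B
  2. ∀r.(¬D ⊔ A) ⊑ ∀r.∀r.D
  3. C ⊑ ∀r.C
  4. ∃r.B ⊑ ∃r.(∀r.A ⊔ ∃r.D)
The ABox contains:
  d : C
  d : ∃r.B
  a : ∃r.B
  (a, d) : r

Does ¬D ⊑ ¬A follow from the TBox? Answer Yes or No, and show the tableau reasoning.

1. ¬D ⊑ ¬A  ⇔  (¬D ⊓ A) unsat w.r.t. T
   open: L(x₀) ⊇ {A, ¬C, ¬D, ∀r.¬B, ∃r.(D ⊓ ¬A)} (+ ∃-successors)
2. Hence ¬D ⊑ ¬A: not entailed.

No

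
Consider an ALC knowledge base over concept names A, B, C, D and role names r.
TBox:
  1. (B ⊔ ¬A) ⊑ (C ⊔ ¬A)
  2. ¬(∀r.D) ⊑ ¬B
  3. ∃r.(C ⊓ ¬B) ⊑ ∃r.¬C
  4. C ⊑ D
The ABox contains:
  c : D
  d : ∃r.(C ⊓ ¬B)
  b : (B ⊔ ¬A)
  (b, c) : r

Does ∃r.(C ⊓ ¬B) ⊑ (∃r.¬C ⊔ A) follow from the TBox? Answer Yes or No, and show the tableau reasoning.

Yes

1. ∃r.(C ⊓ ¬B) ⊑ (∃r.¬C ⊔ A)  ⇔  (∃r.(C ⊓ ¬B) ⊓ (∀r.C ⊓ ¬A)) unsat w.r.t. T
   all branches close; clash {C, ¬C} at an ∃-successor
2. Hence ∃r.(C ⊓ ¬B) ⊑ (∃r.¬C ⊔ A): entailed.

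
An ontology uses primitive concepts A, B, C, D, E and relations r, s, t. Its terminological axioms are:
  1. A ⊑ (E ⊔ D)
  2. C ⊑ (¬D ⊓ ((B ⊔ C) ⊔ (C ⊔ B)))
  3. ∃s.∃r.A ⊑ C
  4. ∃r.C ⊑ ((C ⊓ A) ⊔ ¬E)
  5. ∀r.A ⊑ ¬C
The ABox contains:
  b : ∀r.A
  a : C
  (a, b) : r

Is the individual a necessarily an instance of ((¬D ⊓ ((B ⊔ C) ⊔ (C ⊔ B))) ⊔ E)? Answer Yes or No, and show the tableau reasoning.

Yes

1. a : ((¬D ⊓ ((B ⊔ C) ⊔ (C ⊔ B))) ⊔ E)?  L(a) = {C} ∪ {((D ⊔ ((¬B ⊓ ¬C) ⊓ (¬C ⊓ ¬B))) ⊓ ¬E)}
   clash {C, ¬C} at a — a ∈ ((¬D ⊓ ((B ⊔ C) ⊔ (C ⊔ B))) ⊔ E)
2. Hence a : ((¬D ⊓ ((B ⊔ C) ⊔ (C ⊔ B))) ⊔ E): entailed.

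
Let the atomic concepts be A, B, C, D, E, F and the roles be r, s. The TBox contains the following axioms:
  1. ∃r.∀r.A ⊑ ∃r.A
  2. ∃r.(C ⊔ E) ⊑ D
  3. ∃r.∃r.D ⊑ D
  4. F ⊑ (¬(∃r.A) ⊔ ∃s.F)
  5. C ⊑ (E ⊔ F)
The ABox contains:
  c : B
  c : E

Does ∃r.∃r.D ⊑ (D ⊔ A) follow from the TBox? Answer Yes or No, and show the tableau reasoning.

Yes

1. ∃r.∃r.D ⊑ (D ⊔ A)  ⇔  (∃r.∃r.D ⊓ (¬D ⊓ ¬A)) unsat w.r.t. T
   all branches close; clash {D, ¬D} at x₀
2. Hence ∃r.∃r.D ⊑ (D ⊔ A): entailed.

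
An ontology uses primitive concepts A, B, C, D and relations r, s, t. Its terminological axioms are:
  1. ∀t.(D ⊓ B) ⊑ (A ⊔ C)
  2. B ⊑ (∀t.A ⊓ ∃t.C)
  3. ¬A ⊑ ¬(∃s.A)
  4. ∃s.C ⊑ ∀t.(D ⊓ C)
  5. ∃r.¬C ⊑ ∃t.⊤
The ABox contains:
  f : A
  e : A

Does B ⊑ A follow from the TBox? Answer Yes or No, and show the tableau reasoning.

No

1. B ⊑ A  ⇔  (B ⊓ ¬A) unsat w.r.t. T
   apply at x₀: B⊑(∀t.A ⊓ ∃t.C); ¬A⊑¬(∃s.A)
   open: L(x₀) ⊇ {B, ¬A, ∀r.C, ∀s.¬A, ∀s.¬C, …} (+ ∃-successors)
2. Hence B ⊑ A: not entailed.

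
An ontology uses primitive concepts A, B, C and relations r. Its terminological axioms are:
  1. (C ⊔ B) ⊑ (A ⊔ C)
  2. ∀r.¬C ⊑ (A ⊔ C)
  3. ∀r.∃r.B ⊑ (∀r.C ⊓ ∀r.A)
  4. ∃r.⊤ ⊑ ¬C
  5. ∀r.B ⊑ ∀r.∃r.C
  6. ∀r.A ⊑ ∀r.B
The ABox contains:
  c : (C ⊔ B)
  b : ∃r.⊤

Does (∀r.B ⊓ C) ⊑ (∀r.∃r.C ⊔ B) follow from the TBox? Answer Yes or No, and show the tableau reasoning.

1. (∀r.B ⊓ C) ⊑ (∀r.∃r.C ⊔ B)  ⇔  ((∀r.B ⊓ C) ⊓ (∃r.∀r.¬C ⊓ ¬B)) unsat w.r.t. T
   all branches close; clash {C, ¬C} at x₀
2. Hence (∀r.B ⊓ C) ⊑ (∀r.∃r.C ⊔ B): entailed.

Yes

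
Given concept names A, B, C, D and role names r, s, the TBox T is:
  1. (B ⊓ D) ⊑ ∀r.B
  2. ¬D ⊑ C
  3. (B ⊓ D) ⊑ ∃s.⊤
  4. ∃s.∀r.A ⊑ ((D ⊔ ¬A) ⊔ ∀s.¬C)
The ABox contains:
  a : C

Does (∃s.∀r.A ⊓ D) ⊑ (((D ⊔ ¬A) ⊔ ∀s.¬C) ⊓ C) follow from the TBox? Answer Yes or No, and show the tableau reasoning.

1. (∃s.∀r.A ⊓ D) ⊑ (((D ⊔ ¬A) ⊔ ∀s.¬C) ⊓ C)  ⇔  ((∃s.∀r.A ⊓ D) ⊓ (((¬D ⊓ A) ⊓ ∃s.C) ⊔ ¬C)) unsat w.r.t. T
   apply at x₀: ∃s.∀r.A⊑((D ⊔ ¬A) ⊔ ∀s.¬C)
   open: L(x₀) ⊇ {D, ¬B, ¬C, ∃s.∀r.A} (+ ∃-successors)
2. Hence (∃s.∀r.A ⊓ D) ⊑ (((D ⊔ ¬A) ⊔ ∀s.¬C) ⊓ C): not entailed.

No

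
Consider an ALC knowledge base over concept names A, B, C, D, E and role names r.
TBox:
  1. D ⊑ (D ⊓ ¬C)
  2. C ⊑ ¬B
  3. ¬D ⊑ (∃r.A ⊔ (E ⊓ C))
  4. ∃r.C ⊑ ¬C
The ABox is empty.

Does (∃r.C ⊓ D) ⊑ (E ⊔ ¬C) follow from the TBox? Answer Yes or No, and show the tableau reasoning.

Yes

1. (∃r.C ⊓ D) ⊑ (E ⊔ ¬C)  ⇔  ((∃r.C ⊓ D) ⊓ (¬E ⊓ C)) unsat w.r.t. T
   all branches close; clash {C, ¬C} at x₀
2. Hence (∃r.C ⊓ D) ⊑ (E ⊔ ¬C): entailed.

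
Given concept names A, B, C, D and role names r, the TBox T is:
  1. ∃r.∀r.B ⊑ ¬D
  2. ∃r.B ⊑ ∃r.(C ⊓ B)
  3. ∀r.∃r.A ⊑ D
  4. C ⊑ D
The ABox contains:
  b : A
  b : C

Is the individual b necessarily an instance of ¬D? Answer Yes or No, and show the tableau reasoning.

1. b : ¬D?  L(b) = {A, C} ∪ {D}
   open: L(b) ⊇ {A, C, D, ∀r.¬B, ∀r.∃r.¬B} — b ∉ ¬D possible
2. Hence b : ¬D: not entailed.

No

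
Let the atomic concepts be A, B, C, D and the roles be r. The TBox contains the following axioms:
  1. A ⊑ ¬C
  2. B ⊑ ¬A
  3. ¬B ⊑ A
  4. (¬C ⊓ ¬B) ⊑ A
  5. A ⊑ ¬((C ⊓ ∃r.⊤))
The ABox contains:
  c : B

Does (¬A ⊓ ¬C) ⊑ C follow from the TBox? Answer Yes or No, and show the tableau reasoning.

No

1. (¬A ⊓ ¬C) ⊑ C  ⇔  ((¬A ⊓ ¬C) ⊓ ¬C) unsat w.r.t. T
   open: L(x₀) ⊇ {B, ¬A, ¬C}
2. Hence (¬A ⊓ ¬C) ⊑ C: not entailed.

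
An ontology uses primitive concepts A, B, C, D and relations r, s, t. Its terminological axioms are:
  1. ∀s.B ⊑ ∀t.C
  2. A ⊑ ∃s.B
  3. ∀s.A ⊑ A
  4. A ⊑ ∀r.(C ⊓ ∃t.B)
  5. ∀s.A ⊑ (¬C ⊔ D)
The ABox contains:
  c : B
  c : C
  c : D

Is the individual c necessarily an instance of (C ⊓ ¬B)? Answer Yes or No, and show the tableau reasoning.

No

1. c : (C ⊓ ¬B)?  L(c) = {B, C, D} ∪ {(¬C ⊔ B)}
   open: L(c) ⊇ {B, C, D, ¬A, ∃s.¬A, …} (+ ∃-successors) — c ∉ (C ⊓ ¬B) possible
2. Hence c : (C ⊓ ¬B): not entailed.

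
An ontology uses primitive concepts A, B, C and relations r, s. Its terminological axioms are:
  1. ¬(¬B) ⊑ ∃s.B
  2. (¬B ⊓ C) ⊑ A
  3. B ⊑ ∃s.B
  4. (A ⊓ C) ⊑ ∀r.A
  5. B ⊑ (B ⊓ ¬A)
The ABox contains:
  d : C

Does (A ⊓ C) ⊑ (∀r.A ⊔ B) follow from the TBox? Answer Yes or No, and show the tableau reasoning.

Yes

1. (A ⊓ C) ⊑ (∀r.A ⊔ B)  ⇔  ((A ⊓ C) ⊓ (∃r.¬A ⊓ ¬B)) unsat w.r.t. T
   all branches close; clash {A, ¬A} at an ∃-successor
2. Hence (A ⊓ C) ⊑ (∀r.A ⊔ B): entailed.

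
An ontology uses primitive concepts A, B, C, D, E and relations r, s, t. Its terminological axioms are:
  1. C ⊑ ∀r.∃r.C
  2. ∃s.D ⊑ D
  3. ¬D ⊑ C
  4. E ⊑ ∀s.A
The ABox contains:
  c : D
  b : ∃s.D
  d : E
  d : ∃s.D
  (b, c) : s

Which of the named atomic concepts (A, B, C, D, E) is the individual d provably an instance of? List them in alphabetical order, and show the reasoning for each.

1. d : A?  L(d) = {E, ∃s.D} ∪ {¬A}
   apply at d: ∃s.D⊑D; E⊑∀s.A
   open: L(d) ⊇ {D, E, ¬A, ¬C, ∀s.A, …} (+ ∃-successors) — d ∉ A possible
2. d : B?  L(d) = {E, ∃s.D} ∪ {¬B}
   apply at d: ∃s.D⊑D; E⊑∀s.A
   open: L(d) ⊇ {D, E, ¬B, ¬C, ∀s.A, …} (+ ∃-successors) — d ∉ B possible
3. d : C?  L(d) = {E, ∃s.D} ∪ {¬C}
   apply at d: ∃s.D⊑D; E⊑∀s.A
   open: L(d) ⊇ {D, E, ¬C, ∀s.A, ∃s.D} (+ ∃-successors) — d ∉ C possible
4. d : D?  L(d) = {E, ∃s.D} ∪ {¬D}
   clash {D, ¬D} at d — d ∈ D
5. d : E?  L(d) = {E, ∃s.D} ∪ {¬E}
   clash {E, ¬E} at d — d ∈ E
6. Entailed for d: {D, E}

{D, E}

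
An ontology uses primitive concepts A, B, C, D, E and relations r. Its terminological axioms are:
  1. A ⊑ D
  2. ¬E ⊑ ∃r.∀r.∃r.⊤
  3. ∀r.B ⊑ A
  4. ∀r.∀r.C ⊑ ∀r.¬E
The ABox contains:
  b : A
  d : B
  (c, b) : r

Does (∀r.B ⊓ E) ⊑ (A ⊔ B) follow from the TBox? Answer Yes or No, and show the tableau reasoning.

1. (∀r.B ⊓ E) ⊑ (A ⊔ B)  ⇔  ((∀r.B ⊓ E) ⊓ (¬A ⊓ ¬B)) unsat w.r.t. T
   all branches close; clash {A, ¬A} at x₀
2. Hence (∀r.B ⊓ E) ⊑ (A ⊔ B): entailed.

Yes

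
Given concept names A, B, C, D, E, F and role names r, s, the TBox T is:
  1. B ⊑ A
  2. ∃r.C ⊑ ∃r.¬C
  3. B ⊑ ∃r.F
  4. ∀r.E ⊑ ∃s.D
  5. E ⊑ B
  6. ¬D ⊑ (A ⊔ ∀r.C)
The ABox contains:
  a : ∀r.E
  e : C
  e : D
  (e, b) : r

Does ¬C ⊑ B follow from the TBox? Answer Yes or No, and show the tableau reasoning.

No

1. ¬C ⊑ B  ⇔  (¬C ⊓ ¬B) unsat w.r.t. T
   open: L(x₀) ⊇ {D, ¬B, ¬C, ¬E, ∀r.¬C, …} (+ ∃-successors)
2. Hence ¬C ⊑ B: not entailed.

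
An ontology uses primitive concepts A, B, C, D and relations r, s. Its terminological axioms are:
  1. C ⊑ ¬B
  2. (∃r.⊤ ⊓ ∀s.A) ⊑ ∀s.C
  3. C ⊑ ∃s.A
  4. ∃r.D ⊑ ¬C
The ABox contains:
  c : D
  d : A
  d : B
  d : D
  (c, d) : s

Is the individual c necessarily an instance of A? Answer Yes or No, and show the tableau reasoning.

1. c : A?  L(c) = {D} ∪ {¬A}
   open: L(c) ⊇ {D, ¬A, ¬C, ∀r.⊥} — c ∉ A possible
2. Hence c : A: not entailed.

No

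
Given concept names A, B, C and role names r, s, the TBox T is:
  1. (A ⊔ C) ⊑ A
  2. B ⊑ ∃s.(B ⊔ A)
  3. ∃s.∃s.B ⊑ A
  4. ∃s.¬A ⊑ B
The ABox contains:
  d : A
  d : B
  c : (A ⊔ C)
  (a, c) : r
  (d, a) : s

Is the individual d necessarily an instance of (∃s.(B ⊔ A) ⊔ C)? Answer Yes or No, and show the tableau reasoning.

Yes

1. d : (∃s.(B ⊔ A) ⊔ C)?  L(d) = {A, B} ∪ {(∀s.(¬B ⊓ ¬A) ⊓ ¬C)}
   clash {A, ¬A} at an ∃-successor — d ∈ (∃s.(B ⊔ A) ⊔ C)
2. Hence d : (∃s.(B ⊔ A) ⊔ C): entailed.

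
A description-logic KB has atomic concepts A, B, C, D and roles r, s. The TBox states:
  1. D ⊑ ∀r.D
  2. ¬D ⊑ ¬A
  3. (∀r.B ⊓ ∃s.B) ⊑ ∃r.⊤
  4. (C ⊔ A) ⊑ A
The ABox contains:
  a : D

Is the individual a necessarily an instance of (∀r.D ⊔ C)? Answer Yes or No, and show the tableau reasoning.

1. a : (∀r.D ⊔ C)?  L(a) = {D} ∪ {(∃r.¬D ⊓ ¬C)}
   clash {D, ¬D} at an ∃-successor — a ∈ (∀r.D ⊔ C)
2. Hence a : (∀r.D ⊔ C): entailed.

Yes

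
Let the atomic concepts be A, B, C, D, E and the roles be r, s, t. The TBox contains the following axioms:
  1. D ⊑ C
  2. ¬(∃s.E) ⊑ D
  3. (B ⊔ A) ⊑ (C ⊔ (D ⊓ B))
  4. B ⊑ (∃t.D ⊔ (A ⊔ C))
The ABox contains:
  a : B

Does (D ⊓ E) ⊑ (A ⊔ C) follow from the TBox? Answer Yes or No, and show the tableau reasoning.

Yes

1. (D ⊓ E) ⊑ (A ⊔ C)  ⇔  ((D ⊓ E) ⊓ (¬A ⊓ ¬C)) unsat w.r.t. T
   all branches close; clash {C, ¬C} at x₀
2. Hence (D ⊓ E) ⊑ (A ⊔ C): entailed.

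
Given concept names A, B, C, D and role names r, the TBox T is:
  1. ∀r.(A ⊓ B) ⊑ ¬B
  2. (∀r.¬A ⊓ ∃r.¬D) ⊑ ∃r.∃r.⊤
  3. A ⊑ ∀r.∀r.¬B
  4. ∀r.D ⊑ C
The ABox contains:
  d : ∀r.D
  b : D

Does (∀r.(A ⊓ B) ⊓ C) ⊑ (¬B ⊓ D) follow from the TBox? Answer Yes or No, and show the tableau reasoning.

1. (∀r.(A ⊓ B) ⊓ C) ⊑ (¬B ⊓ D)  ⇔  ((∀r.(A ⊓ B) ⊓ C) ⊓ (B ⊔ ¬D)) unsat w.r.t. T
   apply at x₀: ∀r.(A ⊓ B)⊑¬B
   open: L(x₀) ⊇ {C, ¬A, ¬B, ¬D, ∀r.(A ⊓ B), …} (+ ∃-successors)
2. Hence (∀r.(A ⊓ B) ⊓ C) ⊑ (¬B ⊓ D): not entailed.

No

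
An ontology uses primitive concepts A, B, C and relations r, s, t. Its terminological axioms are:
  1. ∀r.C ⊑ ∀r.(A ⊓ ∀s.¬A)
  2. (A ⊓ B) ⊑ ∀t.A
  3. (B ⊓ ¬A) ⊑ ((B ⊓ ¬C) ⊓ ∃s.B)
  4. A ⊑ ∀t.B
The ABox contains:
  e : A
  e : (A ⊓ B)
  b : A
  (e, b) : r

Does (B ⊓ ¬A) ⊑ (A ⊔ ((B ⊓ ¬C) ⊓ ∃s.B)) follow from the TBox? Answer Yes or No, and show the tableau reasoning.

Yes

1. (B ⊓ ¬A) ⊑ (A ⊔ ((B ⊓ ¬C) ⊓ ∃s.B))  ⇔  ((B ⊓ ¬A) ⊓ (¬A ⊓ ((¬B ⊔ C) ⊔ ∀s.¬B))) unsat w.r.t. T
   all branches close; clash {B, ¬B} at an ∃-successor
2. Hence (B ⊓ ¬A) ⊑ (A ⊔ ((B ⊓ ¬C) ⊓ ∃s.B)): entailed.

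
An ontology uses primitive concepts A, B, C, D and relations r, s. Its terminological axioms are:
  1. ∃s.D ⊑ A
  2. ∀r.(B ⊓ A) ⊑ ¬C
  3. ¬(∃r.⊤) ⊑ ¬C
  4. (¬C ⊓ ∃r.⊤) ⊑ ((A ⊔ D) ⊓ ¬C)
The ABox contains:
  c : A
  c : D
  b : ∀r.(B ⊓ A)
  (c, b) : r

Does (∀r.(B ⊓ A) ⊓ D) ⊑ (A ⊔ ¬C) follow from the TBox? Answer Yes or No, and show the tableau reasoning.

1. (∀r.(B ⊓ A) ⊓ D) ⊑ (A ⊔ ¬C)  ⇔  ((∀r.(B ⊓ A) ⊓ D) ⊓ (¬A ⊓ C)) unsat w.r.t. T
   all branches close; clash {C, ¬C} at x₀
2. Hence (∀r.(B ⊓ A) ⊓ D) ⊑ (A ⊔ ¬C): entailed.

Yes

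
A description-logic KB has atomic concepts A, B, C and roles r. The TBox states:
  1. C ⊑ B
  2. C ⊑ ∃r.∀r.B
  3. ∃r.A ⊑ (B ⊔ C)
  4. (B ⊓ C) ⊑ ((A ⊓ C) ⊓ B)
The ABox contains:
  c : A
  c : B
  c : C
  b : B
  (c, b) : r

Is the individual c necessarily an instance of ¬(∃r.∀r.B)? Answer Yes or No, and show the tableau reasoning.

1. c : ¬(∃r.∀r.B)?  L(c) = {A, B, C} ∪ {∃r.∀r.B}
   open: L(c) ⊇ {A, B, C, ∀r.¬A, ∃r.∀r.B} (+ ∃-successors) — c ∉ ¬(∃r.∀r.B) possible
2. Hence c : ¬(∃r.∀r.B): not entailed.

No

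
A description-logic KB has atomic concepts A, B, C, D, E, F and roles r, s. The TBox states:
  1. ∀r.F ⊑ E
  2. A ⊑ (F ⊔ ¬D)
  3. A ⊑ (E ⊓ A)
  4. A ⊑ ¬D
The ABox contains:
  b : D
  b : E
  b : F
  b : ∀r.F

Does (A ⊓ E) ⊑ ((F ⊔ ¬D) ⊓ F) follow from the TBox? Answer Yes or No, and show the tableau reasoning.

No

1. (A ⊓ E) ⊑ ((F ⊔ ¬D) ⊓ F)  ⇔  ((A ⊓ E) ⊓ ((¬F ⊓ D) ⊔ ¬F)) unsat w.r.t. T
   apply at x₀: A⊑(F ⊔ ¬D); A⊑(E ⊓ A); A⊑¬D
   open: L(x₀) ⊇ {A, E, ¬D, ¬F}
2. Hence (A ⊓ E) ⊑ ((F ⊔ ¬D) ⊓ F): not entailed.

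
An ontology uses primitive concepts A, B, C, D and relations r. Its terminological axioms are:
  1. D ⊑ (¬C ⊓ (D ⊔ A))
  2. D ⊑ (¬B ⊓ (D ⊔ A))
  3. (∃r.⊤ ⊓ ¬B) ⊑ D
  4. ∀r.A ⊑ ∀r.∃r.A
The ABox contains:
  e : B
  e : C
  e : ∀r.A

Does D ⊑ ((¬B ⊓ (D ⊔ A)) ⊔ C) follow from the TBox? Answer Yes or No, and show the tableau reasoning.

Yes

1. D ⊑ ((¬B ⊓ (D ⊔ A)) ⊔ C)  ⇔  (D ⊓ ((B ⊔ (¬D ⊓ ¬A)) ⊓ ¬C)) unsat w.r.t. T
   all branches close; clash {D, ¬D} at x₀
2. Hence D ⊑ ((¬B ⊓ (D ⊔ A)) ⊔ C): entailed.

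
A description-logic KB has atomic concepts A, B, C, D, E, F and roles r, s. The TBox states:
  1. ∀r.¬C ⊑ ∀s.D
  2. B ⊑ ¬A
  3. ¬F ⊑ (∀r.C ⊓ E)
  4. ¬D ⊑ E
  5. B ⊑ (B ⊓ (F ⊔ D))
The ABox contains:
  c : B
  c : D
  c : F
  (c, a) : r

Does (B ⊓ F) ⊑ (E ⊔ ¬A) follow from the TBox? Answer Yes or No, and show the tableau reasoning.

1. (B ⊓ F) ⊑ (E ⊔ ¬A)  ⇔  ((B ⊓ F) ⊓ (¬E ⊓ A)) unsat w.r.t. T
   all branches close; clash {E, ¬E} at x₀
2. Hence (B ⊓ F) ⊑ (E ⊔ ¬A): entailed.

Yes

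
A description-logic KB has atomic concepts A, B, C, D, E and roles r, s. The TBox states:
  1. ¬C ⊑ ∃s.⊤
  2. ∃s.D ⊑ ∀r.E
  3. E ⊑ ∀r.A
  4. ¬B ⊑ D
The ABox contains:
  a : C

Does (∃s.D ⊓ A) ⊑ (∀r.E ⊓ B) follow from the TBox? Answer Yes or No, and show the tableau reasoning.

No

1. (∃s.D ⊓ A) ⊑ (∀r.E ⊓ B)  ⇔  ((∃s.D ⊓ A) ⊓ (∃r.¬E ⊔ ¬B)) unsat w.r.t. T
   apply at x₀: ∃s.D⊑∀r.E
   open: L(x₀) ⊇ {A, C, D, ¬B, ¬E, …} (+ ∃-successors)
2. Hence (∃s.D ⊓ A) ⊑ (∀r.E ⊓ B): not entailed.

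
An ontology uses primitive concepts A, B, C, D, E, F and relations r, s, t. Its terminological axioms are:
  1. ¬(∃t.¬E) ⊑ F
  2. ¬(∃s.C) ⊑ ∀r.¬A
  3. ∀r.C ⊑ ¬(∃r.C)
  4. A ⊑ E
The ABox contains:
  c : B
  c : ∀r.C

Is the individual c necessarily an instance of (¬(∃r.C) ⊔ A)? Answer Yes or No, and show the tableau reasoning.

Yes

1. c : (¬(∃r.C) ⊔ A)?  L(c) = {B, ∀r.C} ∪ {(∃r.C ⊓ ¬A)}
   clash {C, ¬C} at an ∃-successor — c ∈ (¬(∃r.C) ⊔ A)
2. Hence c : (¬(∃r.C) ⊔ A): entailed.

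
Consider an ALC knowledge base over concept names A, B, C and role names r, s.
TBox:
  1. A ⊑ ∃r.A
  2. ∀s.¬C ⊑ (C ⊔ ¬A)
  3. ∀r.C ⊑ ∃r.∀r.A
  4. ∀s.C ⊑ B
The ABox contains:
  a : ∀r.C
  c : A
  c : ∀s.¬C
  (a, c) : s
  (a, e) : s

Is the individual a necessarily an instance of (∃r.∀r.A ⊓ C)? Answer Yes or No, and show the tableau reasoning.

1. a : (∃r.∀r.A ⊓ C)?  L(a) = {∀r.C} ∪ {(∀r.∃r.¬A ⊔ ¬C)}
   apply at a: ∀r.C⊑∃r.∀r.A
   open: L(a) ⊇ {¬A, ¬C, ∀r.C, ∃r.∀r.A, ∃s.C, …} (+ ∃-successors) — a ∉ (∃r.∀r.A ⊓ C) possible
2. Hence a : (∃r.∀r.A ⊓ C): not entailed.

No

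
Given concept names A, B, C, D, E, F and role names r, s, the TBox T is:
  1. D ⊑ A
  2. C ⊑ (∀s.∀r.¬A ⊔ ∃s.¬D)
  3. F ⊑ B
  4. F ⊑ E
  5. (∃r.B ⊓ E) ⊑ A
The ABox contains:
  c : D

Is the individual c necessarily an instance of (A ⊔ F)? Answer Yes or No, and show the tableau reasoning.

Yes

1. c : (A ⊔ F)?  L(c) = {D} ∪ {(¬A ⊓ ¬F)}
   clash {A, ¬A} at c — c ∈ (A ⊔ F)
2. Hence c : (A ⊔ F): entailed.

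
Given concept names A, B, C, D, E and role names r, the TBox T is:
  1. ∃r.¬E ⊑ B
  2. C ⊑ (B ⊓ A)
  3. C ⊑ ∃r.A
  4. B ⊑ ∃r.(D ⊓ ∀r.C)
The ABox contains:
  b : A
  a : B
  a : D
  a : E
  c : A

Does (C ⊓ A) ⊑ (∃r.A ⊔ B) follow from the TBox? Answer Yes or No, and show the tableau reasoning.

Yes

1. (C ⊓ A) ⊑ (∃r.A ⊔ B)  ⇔  ((C ⊓ A) ⊓ (∀r.¬A ⊓ ¬B)) unsat w.r.t. T
   all branches close; clash {B, ¬B} at x₀
2. Hence (C ⊓ A) ⊑ (∃r.A ⊔ B): entailed.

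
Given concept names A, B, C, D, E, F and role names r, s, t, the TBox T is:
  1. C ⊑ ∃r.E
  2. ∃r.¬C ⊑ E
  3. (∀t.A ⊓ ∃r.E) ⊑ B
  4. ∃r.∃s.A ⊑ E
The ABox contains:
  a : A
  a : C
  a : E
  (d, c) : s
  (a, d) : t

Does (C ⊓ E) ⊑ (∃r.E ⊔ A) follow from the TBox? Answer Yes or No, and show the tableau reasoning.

Yes

1. (C ⊓ E) ⊑ (∃r.E ⊔ A)  ⇔  ((C ⊓ E) ⊓ (∀r.¬E ⊓ ¬A)) unsat w.r.t. T
   all branches close; clash {E, ¬E} at an ∃-successor
2. Hence (C ⊓ E) ⊑ (∃r.E ⊔ A): entailed.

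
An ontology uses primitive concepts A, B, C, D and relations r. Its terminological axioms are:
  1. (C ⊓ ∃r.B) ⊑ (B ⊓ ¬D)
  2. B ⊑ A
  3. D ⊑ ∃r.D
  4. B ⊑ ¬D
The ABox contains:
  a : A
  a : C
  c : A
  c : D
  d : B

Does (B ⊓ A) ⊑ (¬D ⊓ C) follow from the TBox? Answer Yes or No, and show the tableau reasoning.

1. (B ⊓ A) ⊑ (¬D ⊓ C)  ⇔  ((B ⊓ A) ⊓ (D ⊔ ¬C)) unsat w.r.t. T
   apply at x₀: B⊑¬D
   open: L(x₀) ⊇ {A, B, ¬C, ¬D}
2. Hence (B ⊓ A) ⊑ (¬D ⊓ C): not entailed.

No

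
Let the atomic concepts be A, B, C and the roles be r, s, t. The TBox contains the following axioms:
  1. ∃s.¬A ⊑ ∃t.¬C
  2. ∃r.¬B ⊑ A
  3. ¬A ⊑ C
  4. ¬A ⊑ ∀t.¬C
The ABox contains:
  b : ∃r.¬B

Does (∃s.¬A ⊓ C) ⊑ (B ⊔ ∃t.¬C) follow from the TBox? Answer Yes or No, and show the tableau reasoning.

Yes

1. (∃s.¬A ⊓ C) ⊑ (B ⊔ ∃t.¬C)  ⇔  ((∃s.¬A ⊓ C) ⊓ (¬B ⊓ ∀t.C)) unsat w.r.t. T
   all branches close; clash {C, ¬C} at an ∃-successor
2. Hence (∃s.¬A ⊓ C) ⊑ (B ⊔ ∃t.¬C): entailed.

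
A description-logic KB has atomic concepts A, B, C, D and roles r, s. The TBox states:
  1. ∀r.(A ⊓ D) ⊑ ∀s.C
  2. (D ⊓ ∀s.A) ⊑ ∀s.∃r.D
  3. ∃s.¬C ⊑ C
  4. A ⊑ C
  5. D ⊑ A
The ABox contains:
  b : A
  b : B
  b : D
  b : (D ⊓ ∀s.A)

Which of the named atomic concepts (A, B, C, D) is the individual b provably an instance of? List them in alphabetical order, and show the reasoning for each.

{A, B, C, D}

1. b : A?  L(b) = {A, B, D, (D ⊓ ∀s.A)} ∪ {¬A}
   clash {A, ¬A} at b — b ∈ A
2. b : B?  L(b) = {A, B, D, (D ⊓ ∀s.A)} ∪ {¬B}
   clash {B, ¬B} at b — b ∈ B
3. b : C?  L(b) = {A, B, D, (D ⊓ ∀s.A)} ∪ {¬C}
   clash {C, ¬C} at b — b ∈ C
4. b : D?  L(b) = {A, B, D, (D ⊓ ∀s.A)} ∪ {¬D}
   clash {D, ¬D} at b — b ∈ D
5. Entailed for b: {A, B, C, D}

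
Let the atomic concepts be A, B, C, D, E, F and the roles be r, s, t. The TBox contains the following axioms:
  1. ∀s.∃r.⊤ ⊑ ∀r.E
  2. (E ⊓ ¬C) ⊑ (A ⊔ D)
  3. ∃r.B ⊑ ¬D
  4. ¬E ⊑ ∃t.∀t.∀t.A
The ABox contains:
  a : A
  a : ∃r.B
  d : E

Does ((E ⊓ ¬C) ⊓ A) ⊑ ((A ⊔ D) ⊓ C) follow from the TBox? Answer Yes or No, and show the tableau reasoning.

No

1. ((E ⊓ ¬C) ⊓ A) ⊑ ((A ⊔ D) ⊓ C)  ⇔  (((E ⊓ ¬C) ⊓ A) ⊓ ((¬A ⊓ ¬D) ⊔ ¬C)) unsat w.r.t. T
   apply at x₀: (E ⊓ ¬C)⊑(A ⊔ D)
   open: L(x₀) ⊇ {A, E, ¬C, ∀r.¬B, ∃s.∀r.⊥} (+ ∃-successors)
2. Hence ((E ⊓ ¬C) ⊓ A) ⊑ ((A ⊔ D) ⊓ C): not entailed.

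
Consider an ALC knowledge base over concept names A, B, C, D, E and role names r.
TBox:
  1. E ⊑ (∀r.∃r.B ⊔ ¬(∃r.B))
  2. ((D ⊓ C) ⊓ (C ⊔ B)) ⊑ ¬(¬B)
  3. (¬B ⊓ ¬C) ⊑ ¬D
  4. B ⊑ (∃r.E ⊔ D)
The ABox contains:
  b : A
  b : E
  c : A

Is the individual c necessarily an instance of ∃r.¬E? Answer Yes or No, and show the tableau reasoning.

No

1. c : ∃r.¬E?  L(c) = {A} ∪ {∀r.E}
   open: L(c) ⊇ {A, B, ¬E, ∀r.E, ∃r.E} (+ ∃-successors) — c ∉ ∃r.¬E possible
2. Hence c : ∃r.¬E: not entailed.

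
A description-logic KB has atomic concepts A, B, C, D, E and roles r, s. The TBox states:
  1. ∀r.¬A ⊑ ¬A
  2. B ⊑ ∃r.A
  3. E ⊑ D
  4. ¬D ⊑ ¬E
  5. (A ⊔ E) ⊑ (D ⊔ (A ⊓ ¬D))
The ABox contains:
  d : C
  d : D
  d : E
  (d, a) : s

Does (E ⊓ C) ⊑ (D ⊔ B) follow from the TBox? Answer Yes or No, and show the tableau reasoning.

Yes

1. (E ⊓ C) ⊑ (D ⊔ B)  ⇔  ((E ⊓ C) ⊓ (¬D ⊓ ¬B)) unsat w.r.t. T
   all branches close; clash {E, ¬E} at x₀
2. Hence (E ⊓ C) ⊑ (D ⊔ B): entailed.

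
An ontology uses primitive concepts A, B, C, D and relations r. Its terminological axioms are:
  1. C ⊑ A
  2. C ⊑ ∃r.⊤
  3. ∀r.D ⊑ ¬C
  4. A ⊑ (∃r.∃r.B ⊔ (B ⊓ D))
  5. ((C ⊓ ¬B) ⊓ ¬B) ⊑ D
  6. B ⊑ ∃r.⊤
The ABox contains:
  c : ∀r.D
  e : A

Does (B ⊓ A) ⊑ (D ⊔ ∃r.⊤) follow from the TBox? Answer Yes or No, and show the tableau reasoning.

1. (B ⊓ A) ⊑ (D ⊔ ∃r.⊤)  ⇔  ((B ⊓ A) ⊓ (¬D ⊓ ∀r.⊥)) unsat w.r.t. T
   all branches close; clash {D, ¬D} at x₀
2. Hence (B ⊓ A) ⊑ (D ⊔ ∃r.⊤): entailed.

Yes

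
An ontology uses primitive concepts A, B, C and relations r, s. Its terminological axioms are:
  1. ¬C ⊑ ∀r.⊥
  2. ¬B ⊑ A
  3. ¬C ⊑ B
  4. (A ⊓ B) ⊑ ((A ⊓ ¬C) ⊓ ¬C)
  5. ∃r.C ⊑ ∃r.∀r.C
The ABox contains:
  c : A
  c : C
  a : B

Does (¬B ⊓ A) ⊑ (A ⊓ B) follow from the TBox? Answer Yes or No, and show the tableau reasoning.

No

1. (¬B ⊓ A) ⊑ (A ⊓ B)  ⇔  ((¬B ⊓ A) ⊓ (¬A ⊔ ¬B)) unsat w.r.t. T
   open: L(x₀) ⊇ {A, C, ¬B, ∀r.¬C}
2. Hence (¬B ⊓ A) ⊑ (A ⊓ B): not entailed.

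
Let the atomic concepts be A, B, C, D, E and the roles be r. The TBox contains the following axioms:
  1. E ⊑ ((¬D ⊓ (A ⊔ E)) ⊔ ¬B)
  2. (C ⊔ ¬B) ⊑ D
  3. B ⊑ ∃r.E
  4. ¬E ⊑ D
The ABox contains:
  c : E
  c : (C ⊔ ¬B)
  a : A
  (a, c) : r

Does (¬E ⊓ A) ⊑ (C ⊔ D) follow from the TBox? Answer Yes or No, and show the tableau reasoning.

Yes

1. (¬E ⊓ A) ⊑ (C ⊔ D)  ⇔  ((¬E ⊓ A) ⊓ (¬C ⊓ ¬D)) unsat w.r.t. T
   all branches close; clash {D, ¬D} at x₀
2. Hence (¬E ⊓ A) ⊑ (C ⊔ D): entailed.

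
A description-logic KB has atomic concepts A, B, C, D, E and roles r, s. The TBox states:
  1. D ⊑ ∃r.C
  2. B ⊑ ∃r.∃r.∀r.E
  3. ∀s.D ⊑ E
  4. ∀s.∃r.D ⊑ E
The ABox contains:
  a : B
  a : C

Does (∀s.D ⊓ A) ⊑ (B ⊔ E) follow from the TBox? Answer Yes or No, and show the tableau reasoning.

Yes

1. (∀s.D ⊓ A) ⊑ (B ⊔ E)  ⇔  ((∀s.D ⊓ A) ⊓ (¬B ⊓ ¬E)) unsat w.r.t. T
   all branches close; clash {E, ¬E} at x₀
2. Hence (∀s.D ⊓ A) ⊑ (B ⊔ E): entailed.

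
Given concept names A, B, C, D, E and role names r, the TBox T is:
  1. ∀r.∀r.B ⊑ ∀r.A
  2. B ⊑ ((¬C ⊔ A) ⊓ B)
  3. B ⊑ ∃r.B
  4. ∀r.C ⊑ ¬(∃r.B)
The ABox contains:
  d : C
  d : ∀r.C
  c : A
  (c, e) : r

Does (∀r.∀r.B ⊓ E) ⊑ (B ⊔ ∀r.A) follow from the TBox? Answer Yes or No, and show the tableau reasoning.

1. (∀r.∀r.B ⊓ E) ⊑ (B ⊔ ∀r.A)  ⇔  ((∀r.∀r.B ⊓ E) ⊓ (¬B ⊓ ∃r.¬A)) unsat w.r.t. T
   all branches close; clash {A, ¬A} at an ∃-successor
2. Hence (∀r.∀r.B ⊓ E) ⊑ (B ⊔ ∀r.A): entailed.

Yes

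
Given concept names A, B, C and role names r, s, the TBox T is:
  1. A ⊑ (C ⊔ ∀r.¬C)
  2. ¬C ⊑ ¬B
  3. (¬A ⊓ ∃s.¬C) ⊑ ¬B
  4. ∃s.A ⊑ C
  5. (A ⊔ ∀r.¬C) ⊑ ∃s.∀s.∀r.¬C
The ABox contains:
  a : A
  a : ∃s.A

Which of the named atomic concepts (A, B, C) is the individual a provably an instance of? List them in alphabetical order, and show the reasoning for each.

1. a : A?  L(a) = {A, ∃s.A} ∪ {¬A}
   clash {A, ¬A} at a — a ∈ A
2. a : B?  L(a) = {A, ∃s.A} ∪ {¬B}
   apply at a: A⊑(C ⊔ ∀r.¬C); ∃s.A⊑C
   open: L(a) ⊇ {A, C, ¬B, ∃s.A, ∃s.∀s.∀r.¬C} (+ ∃-successors) — a ∉ B possible
3. a : C?  L(a) = {A, ∃s.A} ∪ {¬C}
   clash {C, ¬C} at a — a ∈ C
4. Entailed for a: {A, C}

{A, C}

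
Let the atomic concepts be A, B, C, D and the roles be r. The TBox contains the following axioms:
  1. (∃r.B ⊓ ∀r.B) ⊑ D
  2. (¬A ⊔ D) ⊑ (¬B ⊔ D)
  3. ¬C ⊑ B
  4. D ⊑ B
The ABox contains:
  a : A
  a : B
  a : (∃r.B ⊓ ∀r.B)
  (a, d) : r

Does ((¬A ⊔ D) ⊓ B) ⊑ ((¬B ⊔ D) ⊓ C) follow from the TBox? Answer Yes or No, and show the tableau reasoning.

1. ((¬A ⊔ D) ⊓ B) ⊑ ((¬B ⊔ D) ⊓ C)  ⇔  (((¬A ⊔ D) ⊓ B) ⊓ ((B ⊓ ¬D) ⊔ ¬C)) unsat w.r.t. T
   apply at x₀: (¬A ⊔ D)⊑(¬B ⊔ D)
   open: L(x₀) ⊇ {B, D, ¬A, ¬C}
2. Hence ((¬A ⊔ D) ⊓ B) ⊑ ((¬B ⊔ D) ⊓ C): not entailed.

No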